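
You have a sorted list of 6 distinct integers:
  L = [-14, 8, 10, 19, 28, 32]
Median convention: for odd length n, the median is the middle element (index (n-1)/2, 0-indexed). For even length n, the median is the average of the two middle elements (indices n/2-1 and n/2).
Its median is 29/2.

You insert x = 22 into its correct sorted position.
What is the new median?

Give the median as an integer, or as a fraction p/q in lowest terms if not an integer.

Answer: 19

Derivation:
Old list (sorted, length 6): [-14, 8, 10, 19, 28, 32]
Old median = 29/2
Insert x = 22
Old length even (6). Middle pair: indices 2,3 = 10,19.
New length odd (7). New median = single middle element.
x = 22: 4 elements are < x, 2 elements are > x.
New sorted list: [-14, 8, 10, 19, 22, 28, 32]
New median = 19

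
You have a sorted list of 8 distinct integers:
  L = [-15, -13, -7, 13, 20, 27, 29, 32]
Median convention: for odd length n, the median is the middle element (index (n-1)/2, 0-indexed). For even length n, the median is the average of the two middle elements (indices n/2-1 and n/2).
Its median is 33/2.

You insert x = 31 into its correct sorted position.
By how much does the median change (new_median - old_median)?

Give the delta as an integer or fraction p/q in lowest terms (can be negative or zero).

Answer: 7/2

Derivation:
Old median = 33/2
After inserting x = 31: new sorted = [-15, -13, -7, 13, 20, 27, 29, 31, 32]
New median = 20
Delta = 20 - 33/2 = 7/2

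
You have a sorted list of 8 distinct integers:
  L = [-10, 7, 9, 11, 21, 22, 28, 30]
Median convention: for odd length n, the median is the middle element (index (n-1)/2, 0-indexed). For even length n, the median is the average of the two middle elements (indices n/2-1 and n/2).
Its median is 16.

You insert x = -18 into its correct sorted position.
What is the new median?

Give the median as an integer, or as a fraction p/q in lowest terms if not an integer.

Old list (sorted, length 8): [-10, 7, 9, 11, 21, 22, 28, 30]
Old median = 16
Insert x = -18
Old length even (8). Middle pair: indices 3,4 = 11,21.
New length odd (9). New median = single middle element.
x = -18: 0 elements are < x, 8 elements are > x.
New sorted list: [-18, -10, 7, 9, 11, 21, 22, 28, 30]
New median = 11

Answer: 11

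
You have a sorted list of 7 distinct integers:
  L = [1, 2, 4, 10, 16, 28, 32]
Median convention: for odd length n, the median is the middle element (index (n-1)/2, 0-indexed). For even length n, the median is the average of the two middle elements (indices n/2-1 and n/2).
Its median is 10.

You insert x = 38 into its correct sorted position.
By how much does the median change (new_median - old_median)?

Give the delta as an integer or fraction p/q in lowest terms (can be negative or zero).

Answer: 3

Derivation:
Old median = 10
After inserting x = 38: new sorted = [1, 2, 4, 10, 16, 28, 32, 38]
New median = 13
Delta = 13 - 10 = 3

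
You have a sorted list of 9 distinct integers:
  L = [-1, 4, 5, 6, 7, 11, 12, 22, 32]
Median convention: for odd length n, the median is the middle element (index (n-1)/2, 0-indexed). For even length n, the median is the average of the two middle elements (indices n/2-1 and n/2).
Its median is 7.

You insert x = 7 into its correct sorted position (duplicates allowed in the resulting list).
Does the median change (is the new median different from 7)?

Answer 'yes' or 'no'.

Answer: no

Derivation:
Old median = 7
Insert x = 7
New median = 7
Changed? no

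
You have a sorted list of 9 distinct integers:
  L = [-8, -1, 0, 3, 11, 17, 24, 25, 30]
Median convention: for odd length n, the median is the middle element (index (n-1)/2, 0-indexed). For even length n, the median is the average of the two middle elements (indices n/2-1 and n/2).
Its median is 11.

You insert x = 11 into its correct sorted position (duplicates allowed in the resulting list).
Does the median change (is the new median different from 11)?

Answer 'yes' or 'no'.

Answer: no

Derivation:
Old median = 11
Insert x = 11
New median = 11
Changed? no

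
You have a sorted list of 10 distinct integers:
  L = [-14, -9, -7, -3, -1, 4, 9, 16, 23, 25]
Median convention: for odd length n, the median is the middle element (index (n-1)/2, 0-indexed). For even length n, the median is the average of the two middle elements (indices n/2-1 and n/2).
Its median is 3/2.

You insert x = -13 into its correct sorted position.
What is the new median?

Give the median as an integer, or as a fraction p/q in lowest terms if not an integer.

Answer: -1

Derivation:
Old list (sorted, length 10): [-14, -9, -7, -3, -1, 4, 9, 16, 23, 25]
Old median = 3/2
Insert x = -13
Old length even (10). Middle pair: indices 4,5 = -1,4.
New length odd (11). New median = single middle element.
x = -13: 1 elements are < x, 9 elements are > x.
New sorted list: [-14, -13, -9, -7, -3, -1, 4, 9, 16, 23, 25]
New median = -1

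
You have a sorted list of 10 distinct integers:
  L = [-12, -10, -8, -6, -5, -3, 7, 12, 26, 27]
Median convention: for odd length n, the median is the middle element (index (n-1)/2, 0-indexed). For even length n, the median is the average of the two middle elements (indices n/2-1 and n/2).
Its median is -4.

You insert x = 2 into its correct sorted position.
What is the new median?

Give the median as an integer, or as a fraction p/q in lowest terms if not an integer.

Old list (sorted, length 10): [-12, -10, -8, -6, -5, -3, 7, 12, 26, 27]
Old median = -4
Insert x = 2
Old length even (10). Middle pair: indices 4,5 = -5,-3.
New length odd (11). New median = single middle element.
x = 2: 6 elements are < x, 4 elements are > x.
New sorted list: [-12, -10, -8, -6, -5, -3, 2, 7, 12, 26, 27]
New median = -3

Answer: -3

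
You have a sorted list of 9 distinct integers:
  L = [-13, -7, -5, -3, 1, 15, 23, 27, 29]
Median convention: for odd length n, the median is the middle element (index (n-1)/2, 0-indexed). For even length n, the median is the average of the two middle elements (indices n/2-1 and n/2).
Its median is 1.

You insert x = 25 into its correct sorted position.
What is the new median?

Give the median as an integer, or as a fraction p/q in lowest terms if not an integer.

Answer: 8

Derivation:
Old list (sorted, length 9): [-13, -7, -5, -3, 1, 15, 23, 27, 29]
Old median = 1
Insert x = 25
Old length odd (9). Middle was index 4 = 1.
New length even (10). New median = avg of two middle elements.
x = 25: 7 elements are < x, 2 elements are > x.
New sorted list: [-13, -7, -5, -3, 1, 15, 23, 25, 27, 29]
New median = 8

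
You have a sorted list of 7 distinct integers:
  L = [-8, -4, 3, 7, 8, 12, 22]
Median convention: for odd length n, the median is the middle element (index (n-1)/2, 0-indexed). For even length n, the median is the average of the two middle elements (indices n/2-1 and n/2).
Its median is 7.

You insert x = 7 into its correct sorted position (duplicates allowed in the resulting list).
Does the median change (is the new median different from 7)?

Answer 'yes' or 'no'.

Old median = 7
Insert x = 7
New median = 7
Changed? no

Answer: no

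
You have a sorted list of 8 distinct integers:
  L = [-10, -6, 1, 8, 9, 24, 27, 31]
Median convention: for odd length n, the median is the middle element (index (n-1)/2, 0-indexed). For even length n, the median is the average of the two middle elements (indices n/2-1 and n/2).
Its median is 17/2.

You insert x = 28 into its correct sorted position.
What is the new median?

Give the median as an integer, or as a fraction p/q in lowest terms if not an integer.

Answer: 9

Derivation:
Old list (sorted, length 8): [-10, -6, 1, 8, 9, 24, 27, 31]
Old median = 17/2
Insert x = 28
Old length even (8). Middle pair: indices 3,4 = 8,9.
New length odd (9). New median = single middle element.
x = 28: 7 elements are < x, 1 elements are > x.
New sorted list: [-10, -6, 1, 8, 9, 24, 27, 28, 31]
New median = 9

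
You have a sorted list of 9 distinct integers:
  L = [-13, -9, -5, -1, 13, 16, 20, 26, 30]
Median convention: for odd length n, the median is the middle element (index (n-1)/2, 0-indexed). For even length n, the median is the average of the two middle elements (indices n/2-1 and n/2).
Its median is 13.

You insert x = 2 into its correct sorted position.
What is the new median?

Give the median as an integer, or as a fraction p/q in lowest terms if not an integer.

Old list (sorted, length 9): [-13, -9, -5, -1, 13, 16, 20, 26, 30]
Old median = 13
Insert x = 2
Old length odd (9). Middle was index 4 = 13.
New length even (10). New median = avg of two middle elements.
x = 2: 4 elements are < x, 5 elements are > x.
New sorted list: [-13, -9, -5, -1, 2, 13, 16, 20, 26, 30]
New median = 15/2

Answer: 15/2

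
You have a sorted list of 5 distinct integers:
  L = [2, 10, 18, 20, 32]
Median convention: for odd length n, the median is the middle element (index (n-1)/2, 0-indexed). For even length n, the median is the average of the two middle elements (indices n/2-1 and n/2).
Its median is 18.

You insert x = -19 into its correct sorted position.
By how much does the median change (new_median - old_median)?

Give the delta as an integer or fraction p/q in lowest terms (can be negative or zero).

Answer: -4

Derivation:
Old median = 18
After inserting x = -19: new sorted = [-19, 2, 10, 18, 20, 32]
New median = 14
Delta = 14 - 18 = -4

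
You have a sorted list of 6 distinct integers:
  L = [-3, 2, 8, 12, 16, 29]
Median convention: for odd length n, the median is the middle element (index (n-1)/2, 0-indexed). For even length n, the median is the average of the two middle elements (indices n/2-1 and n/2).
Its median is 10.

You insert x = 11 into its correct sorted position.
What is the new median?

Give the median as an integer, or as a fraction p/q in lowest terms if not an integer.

Answer: 11

Derivation:
Old list (sorted, length 6): [-3, 2, 8, 12, 16, 29]
Old median = 10
Insert x = 11
Old length even (6). Middle pair: indices 2,3 = 8,12.
New length odd (7). New median = single middle element.
x = 11: 3 elements are < x, 3 elements are > x.
New sorted list: [-3, 2, 8, 11, 12, 16, 29]
New median = 11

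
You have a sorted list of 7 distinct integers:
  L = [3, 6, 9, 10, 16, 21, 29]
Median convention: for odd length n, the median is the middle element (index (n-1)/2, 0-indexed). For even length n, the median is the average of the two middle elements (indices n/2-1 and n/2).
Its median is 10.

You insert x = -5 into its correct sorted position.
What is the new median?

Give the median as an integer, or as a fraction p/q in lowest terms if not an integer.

Old list (sorted, length 7): [3, 6, 9, 10, 16, 21, 29]
Old median = 10
Insert x = -5
Old length odd (7). Middle was index 3 = 10.
New length even (8). New median = avg of two middle elements.
x = -5: 0 elements are < x, 7 elements are > x.
New sorted list: [-5, 3, 6, 9, 10, 16, 21, 29]
New median = 19/2

Answer: 19/2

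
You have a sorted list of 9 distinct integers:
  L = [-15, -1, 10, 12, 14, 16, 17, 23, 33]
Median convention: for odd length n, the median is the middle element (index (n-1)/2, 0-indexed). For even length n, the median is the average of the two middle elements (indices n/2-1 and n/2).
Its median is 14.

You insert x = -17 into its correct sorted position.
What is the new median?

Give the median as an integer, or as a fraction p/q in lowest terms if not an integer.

Old list (sorted, length 9): [-15, -1, 10, 12, 14, 16, 17, 23, 33]
Old median = 14
Insert x = -17
Old length odd (9). Middle was index 4 = 14.
New length even (10). New median = avg of two middle elements.
x = -17: 0 elements are < x, 9 elements are > x.
New sorted list: [-17, -15, -1, 10, 12, 14, 16, 17, 23, 33]
New median = 13

Answer: 13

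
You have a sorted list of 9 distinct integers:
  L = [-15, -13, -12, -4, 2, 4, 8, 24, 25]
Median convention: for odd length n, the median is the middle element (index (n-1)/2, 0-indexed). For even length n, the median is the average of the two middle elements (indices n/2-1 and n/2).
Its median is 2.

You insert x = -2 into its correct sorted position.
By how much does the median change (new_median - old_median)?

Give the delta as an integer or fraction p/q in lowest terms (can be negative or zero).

Answer: -2

Derivation:
Old median = 2
After inserting x = -2: new sorted = [-15, -13, -12, -4, -2, 2, 4, 8, 24, 25]
New median = 0
Delta = 0 - 2 = -2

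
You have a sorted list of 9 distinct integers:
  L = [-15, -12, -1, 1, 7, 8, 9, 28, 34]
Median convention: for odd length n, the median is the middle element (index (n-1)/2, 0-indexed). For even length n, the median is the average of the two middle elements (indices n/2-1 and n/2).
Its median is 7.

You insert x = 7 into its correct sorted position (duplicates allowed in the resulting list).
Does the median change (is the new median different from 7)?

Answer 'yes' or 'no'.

Answer: no

Derivation:
Old median = 7
Insert x = 7
New median = 7
Changed? no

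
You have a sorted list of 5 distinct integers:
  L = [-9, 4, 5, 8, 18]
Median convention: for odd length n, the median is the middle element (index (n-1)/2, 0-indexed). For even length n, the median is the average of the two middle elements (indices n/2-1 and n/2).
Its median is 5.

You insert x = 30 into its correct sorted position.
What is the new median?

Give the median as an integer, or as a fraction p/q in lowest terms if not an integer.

Answer: 13/2

Derivation:
Old list (sorted, length 5): [-9, 4, 5, 8, 18]
Old median = 5
Insert x = 30
Old length odd (5). Middle was index 2 = 5.
New length even (6). New median = avg of two middle elements.
x = 30: 5 elements are < x, 0 elements are > x.
New sorted list: [-9, 4, 5, 8, 18, 30]
New median = 13/2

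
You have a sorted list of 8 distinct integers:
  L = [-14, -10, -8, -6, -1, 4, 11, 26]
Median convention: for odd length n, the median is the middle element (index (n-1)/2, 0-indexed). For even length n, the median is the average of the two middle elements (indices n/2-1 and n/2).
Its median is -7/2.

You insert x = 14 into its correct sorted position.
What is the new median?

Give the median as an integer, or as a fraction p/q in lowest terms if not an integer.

Answer: -1

Derivation:
Old list (sorted, length 8): [-14, -10, -8, -6, -1, 4, 11, 26]
Old median = -7/2
Insert x = 14
Old length even (8). Middle pair: indices 3,4 = -6,-1.
New length odd (9). New median = single middle element.
x = 14: 7 elements are < x, 1 elements are > x.
New sorted list: [-14, -10, -8, -6, -1, 4, 11, 14, 26]
New median = -1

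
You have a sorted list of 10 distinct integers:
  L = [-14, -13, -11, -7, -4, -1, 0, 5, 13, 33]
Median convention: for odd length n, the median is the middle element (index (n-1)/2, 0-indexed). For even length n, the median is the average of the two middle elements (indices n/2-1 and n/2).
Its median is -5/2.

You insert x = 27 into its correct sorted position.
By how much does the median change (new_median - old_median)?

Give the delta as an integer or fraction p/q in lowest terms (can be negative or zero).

Old median = -5/2
After inserting x = 27: new sorted = [-14, -13, -11, -7, -4, -1, 0, 5, 13, 27, 33]
New median = -1
Delta = -1 - -5/2 = 3/2

Answer: 3/2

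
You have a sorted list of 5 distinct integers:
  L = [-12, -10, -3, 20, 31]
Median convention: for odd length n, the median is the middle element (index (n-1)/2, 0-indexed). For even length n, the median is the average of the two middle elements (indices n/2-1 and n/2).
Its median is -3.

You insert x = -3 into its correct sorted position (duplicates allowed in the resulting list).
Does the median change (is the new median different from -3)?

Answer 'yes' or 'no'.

Answer: no

Derivation:
Old median = -3
Insert x = -3
New median = -3
Changed? no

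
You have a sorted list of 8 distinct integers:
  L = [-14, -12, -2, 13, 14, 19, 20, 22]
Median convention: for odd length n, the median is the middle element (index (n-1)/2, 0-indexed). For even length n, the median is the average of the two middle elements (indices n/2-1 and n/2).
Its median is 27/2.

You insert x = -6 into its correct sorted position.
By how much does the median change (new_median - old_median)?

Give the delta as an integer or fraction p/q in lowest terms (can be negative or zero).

Old median = 27/2
After inserting x = -6: new sorted = [-14, -12, -6, -2, 13, 14, 19, 20, 22]
New median = 13
Delta = 13 - 27/2 = -1/2

Answer: -1/2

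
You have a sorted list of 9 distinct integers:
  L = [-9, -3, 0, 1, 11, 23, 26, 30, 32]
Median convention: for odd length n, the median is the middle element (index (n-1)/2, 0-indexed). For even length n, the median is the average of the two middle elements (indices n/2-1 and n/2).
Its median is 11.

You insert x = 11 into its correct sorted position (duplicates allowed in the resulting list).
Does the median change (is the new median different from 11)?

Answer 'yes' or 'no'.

Answer: no

Derivation:
Old median = 11
Insert x = 11
New median = 11
Changed? no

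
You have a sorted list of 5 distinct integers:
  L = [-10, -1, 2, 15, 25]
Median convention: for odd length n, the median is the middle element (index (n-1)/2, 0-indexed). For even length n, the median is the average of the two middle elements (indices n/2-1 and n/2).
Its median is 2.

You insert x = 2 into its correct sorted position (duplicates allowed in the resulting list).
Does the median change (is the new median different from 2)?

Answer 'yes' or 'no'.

Old median = 2
Insert x = 2
New median = 2
Changed? no

Answer: no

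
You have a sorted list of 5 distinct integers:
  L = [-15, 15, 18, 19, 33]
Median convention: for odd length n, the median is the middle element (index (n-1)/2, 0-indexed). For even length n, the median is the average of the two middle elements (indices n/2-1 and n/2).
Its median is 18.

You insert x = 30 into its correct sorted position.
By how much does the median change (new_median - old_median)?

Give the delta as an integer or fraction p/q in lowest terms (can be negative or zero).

Old median = 18
After inserting x = 30: new sorted = [-15, 15, 18, 19, 30, 33]
New median = 37/2
Delta = 37/2 - 18 = 1/2

Answer: 1/2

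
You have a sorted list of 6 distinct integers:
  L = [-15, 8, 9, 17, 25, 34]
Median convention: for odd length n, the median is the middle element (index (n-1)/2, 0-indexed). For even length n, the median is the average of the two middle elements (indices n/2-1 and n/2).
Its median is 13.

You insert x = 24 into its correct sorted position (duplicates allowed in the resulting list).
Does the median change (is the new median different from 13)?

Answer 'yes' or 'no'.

Answer: yes

Derivation:
Old median = 13
Insert x = 24
New median = 17
Changed? yes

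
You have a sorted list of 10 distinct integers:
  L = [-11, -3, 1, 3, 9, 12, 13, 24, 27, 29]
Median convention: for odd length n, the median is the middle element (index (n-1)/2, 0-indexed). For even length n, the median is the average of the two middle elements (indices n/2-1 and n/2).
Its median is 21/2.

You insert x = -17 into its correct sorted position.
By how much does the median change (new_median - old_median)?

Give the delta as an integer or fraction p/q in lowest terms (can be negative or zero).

Answer: -3/2

Derivation:
Old median = 21/2
After inserting x = -17: new sorted = [-17, -11, -3, 1, 3, 9, 12, 13, 24, 27, 29]
New median = 9
Delta = 9 - 21/2 = -3/2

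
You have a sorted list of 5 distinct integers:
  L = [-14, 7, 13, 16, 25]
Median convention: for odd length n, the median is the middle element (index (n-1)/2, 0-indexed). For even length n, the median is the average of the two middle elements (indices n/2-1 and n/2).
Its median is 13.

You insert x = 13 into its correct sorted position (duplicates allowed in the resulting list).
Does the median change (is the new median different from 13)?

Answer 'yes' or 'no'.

Answer: no

Derivation:
Old median = 13
Insert x = 13
New median = 13
Changed? no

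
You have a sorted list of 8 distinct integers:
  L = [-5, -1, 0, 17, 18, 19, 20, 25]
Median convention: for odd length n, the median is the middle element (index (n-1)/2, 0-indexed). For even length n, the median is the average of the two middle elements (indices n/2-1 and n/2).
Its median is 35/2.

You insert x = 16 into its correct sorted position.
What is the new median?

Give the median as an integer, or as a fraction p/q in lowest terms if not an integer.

Answer: 17

Derivation:
Old list (sorted, length 8): [-5, -1, 0, 17, 18, 19, 20, 25]
Old median = 35/2
Insert x = 16
Old length even (8). Middle pair: indices 3,4 = 17,18.
New length odd (9). New median = single middle element.
x = 16: 3 elements are < x, 5 elements are > x.
New sorted list: [-5, -1, 0, 16, 17, 18, 19, 20, 25]
New median = 17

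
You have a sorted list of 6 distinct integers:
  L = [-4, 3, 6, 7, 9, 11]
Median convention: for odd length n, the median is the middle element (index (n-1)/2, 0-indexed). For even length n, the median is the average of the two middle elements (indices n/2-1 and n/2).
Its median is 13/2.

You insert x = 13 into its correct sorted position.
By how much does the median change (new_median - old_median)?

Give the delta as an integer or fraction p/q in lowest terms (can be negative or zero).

Old median = 13/2
After inserting x = 13: new sorted = [-4, 3, 6, 7, 9, 11, 13]
New median = 7
Delta = 7 - 13/2 = 1/2

Answer: 1/2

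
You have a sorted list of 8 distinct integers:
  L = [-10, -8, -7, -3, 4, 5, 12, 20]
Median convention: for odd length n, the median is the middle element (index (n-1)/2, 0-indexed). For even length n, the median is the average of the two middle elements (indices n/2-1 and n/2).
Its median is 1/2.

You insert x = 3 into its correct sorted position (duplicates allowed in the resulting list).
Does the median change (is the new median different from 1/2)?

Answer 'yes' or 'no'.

Answer: yes

Derivation:
Old median = 1/2
Insert x = 3
New median = 3
Changed? yes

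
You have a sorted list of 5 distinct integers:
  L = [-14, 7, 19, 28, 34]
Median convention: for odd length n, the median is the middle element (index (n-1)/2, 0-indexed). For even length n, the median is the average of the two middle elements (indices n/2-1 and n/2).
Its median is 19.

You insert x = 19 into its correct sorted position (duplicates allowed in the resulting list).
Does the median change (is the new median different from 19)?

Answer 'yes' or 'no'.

Answer: no

Derivation:
Old median = 19
Insert x = 19
New median = 19
Changed? no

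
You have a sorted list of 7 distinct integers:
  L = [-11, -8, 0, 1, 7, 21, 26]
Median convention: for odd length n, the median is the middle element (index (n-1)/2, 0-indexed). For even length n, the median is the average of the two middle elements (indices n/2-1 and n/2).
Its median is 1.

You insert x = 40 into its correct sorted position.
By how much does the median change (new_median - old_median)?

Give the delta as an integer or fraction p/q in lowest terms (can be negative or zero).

Old median = 1
After inserting x = 40: new sorted = [-11, -8, 0, 1, 7, 21, 26, 40]
New median = 4
Delta = 4 - 1 = 3

Answer: 3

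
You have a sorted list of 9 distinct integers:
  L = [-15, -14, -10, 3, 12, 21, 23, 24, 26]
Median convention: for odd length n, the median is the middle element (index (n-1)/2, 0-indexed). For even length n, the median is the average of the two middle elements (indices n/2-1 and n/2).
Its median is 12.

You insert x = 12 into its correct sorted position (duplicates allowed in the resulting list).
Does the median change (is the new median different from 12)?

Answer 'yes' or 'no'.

Answer: no

Derivation:
Old median = 12
Insert x = 12
New median = 12
Changed? no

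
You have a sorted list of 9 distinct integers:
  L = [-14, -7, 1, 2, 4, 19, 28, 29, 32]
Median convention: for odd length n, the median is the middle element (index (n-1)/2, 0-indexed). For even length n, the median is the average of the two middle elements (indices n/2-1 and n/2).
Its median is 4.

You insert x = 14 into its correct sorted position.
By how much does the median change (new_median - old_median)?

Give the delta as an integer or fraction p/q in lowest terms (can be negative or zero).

Old median = 4
After inserting x = 14: new sorted = [-14, -7, 1, 2, 4, 14, 19, 28, 29, 32]
New median = 9
Delta = 9 - 4 = 5

Answer: 5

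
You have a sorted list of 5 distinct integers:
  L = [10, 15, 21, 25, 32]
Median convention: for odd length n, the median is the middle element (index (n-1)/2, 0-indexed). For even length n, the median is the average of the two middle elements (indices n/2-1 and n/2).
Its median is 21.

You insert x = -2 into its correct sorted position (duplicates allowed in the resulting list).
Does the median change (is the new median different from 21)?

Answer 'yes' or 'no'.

Old median = 21
Insert x = -2
New median = 18
Changed? yes

Answer: yes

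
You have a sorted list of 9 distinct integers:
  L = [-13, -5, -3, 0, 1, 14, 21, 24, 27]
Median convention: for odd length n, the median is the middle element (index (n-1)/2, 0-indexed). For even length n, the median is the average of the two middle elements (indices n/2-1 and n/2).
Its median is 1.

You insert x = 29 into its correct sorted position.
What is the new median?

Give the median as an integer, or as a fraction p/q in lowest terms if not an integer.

Answer: 15/2

Derivation:
Old list (sorted, length 9): [-13, -5, -3, 0, 1, 14, 21, 24, 27]
Old median = 1
Insert x = 29
Old length odd (9). Middle was index 4 = 1.
New length even (10). New median = avg of two middle elements.
x = 29: 9 elements are < x, 0 elements are > x.
New sorted list: [-13, -5, -3, 0, 1, 14, 21, 24, 27, 29]
New median = 15/2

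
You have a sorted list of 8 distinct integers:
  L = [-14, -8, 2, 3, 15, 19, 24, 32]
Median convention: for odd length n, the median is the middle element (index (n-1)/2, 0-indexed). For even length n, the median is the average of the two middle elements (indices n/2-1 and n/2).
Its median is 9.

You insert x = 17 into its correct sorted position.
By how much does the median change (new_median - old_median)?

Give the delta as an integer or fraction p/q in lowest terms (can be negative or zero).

Answer: 6

Derivation:
Old median = 9
After inserting x = 17: new sorted = [-14, -8, 2, 3, 15, 17, 19, 24, 32]
New median = 15
Delta = 15 - 9 = 6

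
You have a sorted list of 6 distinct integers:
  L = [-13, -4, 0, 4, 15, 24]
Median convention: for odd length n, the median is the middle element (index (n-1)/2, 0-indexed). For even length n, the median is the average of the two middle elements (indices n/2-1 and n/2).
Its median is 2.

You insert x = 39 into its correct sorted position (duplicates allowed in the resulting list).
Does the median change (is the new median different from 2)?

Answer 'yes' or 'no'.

Old median = 2
Insert x = 39
New median = 4
Changed? yes

Answer: yes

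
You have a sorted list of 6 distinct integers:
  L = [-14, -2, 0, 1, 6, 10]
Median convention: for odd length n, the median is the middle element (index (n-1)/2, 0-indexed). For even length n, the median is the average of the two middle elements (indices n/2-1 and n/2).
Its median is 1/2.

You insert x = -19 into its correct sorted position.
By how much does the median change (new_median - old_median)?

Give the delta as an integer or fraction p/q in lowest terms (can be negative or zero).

Old median = 1/2
After inserting x = -19: new sorted = [-19, -14, -2, 0, 1, 6, 10]
New median = 0
Delta = 0 - 1/2 = -1/2

Answer: -1/2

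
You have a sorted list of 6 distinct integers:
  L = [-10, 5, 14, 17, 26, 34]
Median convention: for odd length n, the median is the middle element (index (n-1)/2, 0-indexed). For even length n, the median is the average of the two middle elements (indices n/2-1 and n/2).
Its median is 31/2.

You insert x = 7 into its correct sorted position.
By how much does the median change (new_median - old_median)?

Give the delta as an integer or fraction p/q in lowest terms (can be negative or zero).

Old median = 31/2
After inserting x = 7: new sorted = [-10, 5, 7, 14, 17, 26, 34]
New median = 14
Delta = 14 - 31/2 = -3/2

Answer: -3/2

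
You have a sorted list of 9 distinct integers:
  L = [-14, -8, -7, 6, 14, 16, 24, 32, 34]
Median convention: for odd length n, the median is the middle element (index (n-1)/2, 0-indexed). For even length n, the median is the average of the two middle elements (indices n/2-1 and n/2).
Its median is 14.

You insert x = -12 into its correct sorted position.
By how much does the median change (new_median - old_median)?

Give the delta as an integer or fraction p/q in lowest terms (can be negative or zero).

Answer: -4

Derivation:
Old median = 14
After inserting x = -12: new sorted = [-14, -12, -8, -7, 6, 14, 16, 24, 32, 34]
New median = 10
Delta = 10 - 14 = -4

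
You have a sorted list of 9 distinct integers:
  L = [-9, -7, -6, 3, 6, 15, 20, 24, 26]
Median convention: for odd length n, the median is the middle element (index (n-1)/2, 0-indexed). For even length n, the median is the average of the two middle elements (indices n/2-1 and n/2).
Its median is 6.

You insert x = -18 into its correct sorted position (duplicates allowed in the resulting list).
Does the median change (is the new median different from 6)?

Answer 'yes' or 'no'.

Old median = 6
Insert x = -18
New median = 9/2
Changed? yes

Answer: yes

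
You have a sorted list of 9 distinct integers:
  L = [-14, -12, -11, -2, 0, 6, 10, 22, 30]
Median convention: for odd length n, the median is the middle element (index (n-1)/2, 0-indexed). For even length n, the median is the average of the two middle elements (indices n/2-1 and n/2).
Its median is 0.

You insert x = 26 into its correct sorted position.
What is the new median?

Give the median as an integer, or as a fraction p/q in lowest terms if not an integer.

Old list (sorted, length 9): [-14, -12, -11, -2, 0, 6, 10, 22, 30]
Old median = 0
Insert x = 26
Old length odd (9). Middle was index 4 = 0.
New length even (10). New median = avg of two middle elements.
x = 26: 8 elements are < x, 1 elements are > x.
New sorted list: [-14, -12, -11, -2, 0, 6, 10, 22, 26, 30]
New median = 3

Answer: 3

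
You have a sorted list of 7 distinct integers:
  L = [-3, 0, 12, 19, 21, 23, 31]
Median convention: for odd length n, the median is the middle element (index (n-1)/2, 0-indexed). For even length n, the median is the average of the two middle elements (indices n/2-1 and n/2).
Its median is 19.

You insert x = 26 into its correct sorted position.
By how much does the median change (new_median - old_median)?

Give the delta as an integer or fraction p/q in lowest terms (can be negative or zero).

Answer: 1

Derivation:
Old median = 19
After inserting x = 26: new sorted = [-3, 0, 12, 19, 21, 23, 26, 31]
New median = 20
Delta = 20 - 19 = 1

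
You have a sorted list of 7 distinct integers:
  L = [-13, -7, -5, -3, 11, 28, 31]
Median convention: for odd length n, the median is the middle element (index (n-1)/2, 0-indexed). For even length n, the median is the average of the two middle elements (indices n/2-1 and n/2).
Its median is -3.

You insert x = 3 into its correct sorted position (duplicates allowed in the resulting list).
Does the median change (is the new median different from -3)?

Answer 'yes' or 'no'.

Answer: yes

Derivation:
Old median = -3
Insert x = 3
New median = 0
Changed? yes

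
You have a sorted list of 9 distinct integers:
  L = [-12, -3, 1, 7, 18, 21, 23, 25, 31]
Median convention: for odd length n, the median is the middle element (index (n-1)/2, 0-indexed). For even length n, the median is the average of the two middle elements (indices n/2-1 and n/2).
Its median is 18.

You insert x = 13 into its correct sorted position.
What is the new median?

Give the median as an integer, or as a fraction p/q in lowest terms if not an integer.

Answer: 31/2

Derivation:
Old list (sorted, length 9): [-12, -3, 1, 7, 18, 21, 23, 25, 31]
Old median = 18
Insert x = 13
Old length odd (9). Middle was index 4 = 18.
New length even (10). New median = avg of two middle elements.
x = 13: 4 elements are < x, 5 elements are > x.
New sorted list: [-12, -3, 1, 7, 13, 18, 21, 23, 25, 31]
New median = 31/2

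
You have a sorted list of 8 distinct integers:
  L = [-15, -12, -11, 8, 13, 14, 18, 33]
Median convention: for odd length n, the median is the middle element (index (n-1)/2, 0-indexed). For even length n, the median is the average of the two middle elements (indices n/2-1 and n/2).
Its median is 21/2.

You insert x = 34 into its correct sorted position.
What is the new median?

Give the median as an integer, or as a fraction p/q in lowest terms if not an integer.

Answer: 13

Derivation:
Old list (sorted, length 8): [-15, -12, -11, 8, 13, 14, 18, 33]
Old median = 21/2
Insert x = 34
Old length even (8). Middle pair: indices 3,4 = 8,13.
New length odd (9). New median = single middle element.
x = 34: 8 elements are < x, 0 elements are > x.
New sorted list: [-15, -12, -11, 8, 13, 14, 18, 33, 34]
New median = 13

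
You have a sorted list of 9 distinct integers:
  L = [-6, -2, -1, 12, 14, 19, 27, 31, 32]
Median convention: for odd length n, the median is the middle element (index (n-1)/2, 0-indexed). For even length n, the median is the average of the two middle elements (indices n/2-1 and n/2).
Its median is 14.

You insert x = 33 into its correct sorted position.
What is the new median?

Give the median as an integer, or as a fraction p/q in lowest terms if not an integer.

Answer: 33/2

Derivation:
Old list (sorted, length 9): [-6, -2, -1, 12, 14, 19, 27, 31, 32]
Old median = 14
Insert x = 33
Old length odd (9). Middle was index 4 = 14.
New length even (10). New median = avg of two middle elements.
x = 33: 9 elements are < x, 0 elements are > x.
New sorted list: [-6, -2, -1, 12, 14, 19, 27, 31, 32, 33]
New median = 33/2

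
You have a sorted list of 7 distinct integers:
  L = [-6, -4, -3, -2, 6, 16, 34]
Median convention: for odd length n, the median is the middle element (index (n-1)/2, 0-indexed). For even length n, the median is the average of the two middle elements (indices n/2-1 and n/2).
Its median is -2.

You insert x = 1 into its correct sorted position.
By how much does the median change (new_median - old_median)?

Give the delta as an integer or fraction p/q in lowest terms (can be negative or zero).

Answer: 3/2

Derivation:
Old median = -2
After inserting x = 1: new sorted = [-6, -4, -3, -2, 1, 6, 16, 34]
New median = -1/2
Delta = -1/2 - -2 = 3/2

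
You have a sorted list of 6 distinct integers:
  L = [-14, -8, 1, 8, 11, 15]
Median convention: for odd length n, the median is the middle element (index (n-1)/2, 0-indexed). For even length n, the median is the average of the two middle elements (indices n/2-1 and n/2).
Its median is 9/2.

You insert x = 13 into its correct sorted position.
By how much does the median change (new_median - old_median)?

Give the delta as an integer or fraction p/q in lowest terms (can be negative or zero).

Answer: 7/2

Derivation:
Old median = 9/2
After inserting x = 13: new sorted = [-14, -8, 1, 8, 11, 13, 15]
New median = 8
Delta = 8 - 9/2 = 7/2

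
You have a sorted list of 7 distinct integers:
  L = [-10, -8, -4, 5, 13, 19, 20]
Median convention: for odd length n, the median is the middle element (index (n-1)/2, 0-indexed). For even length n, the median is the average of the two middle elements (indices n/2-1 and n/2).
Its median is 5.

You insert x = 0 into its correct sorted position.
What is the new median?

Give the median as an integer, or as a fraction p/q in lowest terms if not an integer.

Old list (sorted, length 7): [-10, -8, -4, 5, 13, 19, 20]
Old median = 5
Insert x = 0
Old length odd (7). Middle was index 3 = 5.
New length even (8). New median = avg of two middle elements.
x = 0: 3 elements are < x, 4 elements are > x.
New sorted list: [-10, -8, -4, 0, 5, 13, 19, 20]
New median = 5/2

Answer: 5/2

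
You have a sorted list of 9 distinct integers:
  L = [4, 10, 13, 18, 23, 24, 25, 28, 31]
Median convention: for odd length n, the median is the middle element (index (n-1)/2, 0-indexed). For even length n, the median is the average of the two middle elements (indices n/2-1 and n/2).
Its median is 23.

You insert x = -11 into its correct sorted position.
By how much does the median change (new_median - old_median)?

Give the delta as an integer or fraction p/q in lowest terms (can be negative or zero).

Answer: -5/2

Derivation:
Old median = 23
After inserting x = -11: new sorted = [-11, 4, 10, 13, 18, 23, 24, 25, 28, 31]
New median = 41/2
Delta = 41/2 - 23 = -5/2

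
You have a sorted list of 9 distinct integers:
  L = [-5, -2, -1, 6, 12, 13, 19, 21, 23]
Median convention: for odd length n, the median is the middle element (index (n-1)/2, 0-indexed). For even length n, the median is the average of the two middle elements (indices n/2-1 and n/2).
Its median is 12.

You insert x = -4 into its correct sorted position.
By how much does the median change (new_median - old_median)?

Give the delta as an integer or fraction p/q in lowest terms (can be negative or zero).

Old median = 12
After inserting x = -4: new sorted = [-5, -4, -2, -1, 6, 12, 13, 19, 21, 23]
New median = 9
Delta = 9 - 12 = -3

Answer: -3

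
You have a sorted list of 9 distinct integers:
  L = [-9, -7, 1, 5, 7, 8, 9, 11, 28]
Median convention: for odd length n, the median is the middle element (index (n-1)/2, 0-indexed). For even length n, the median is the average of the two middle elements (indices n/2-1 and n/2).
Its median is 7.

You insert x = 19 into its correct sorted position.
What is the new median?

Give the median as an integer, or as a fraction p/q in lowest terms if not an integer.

Old list (sorted, length 9): [-9, -7, 1, 5, 7, 8, 9, 11, 28]
Old median = 7
Insert x = 19
Old length odd (9). Middle was index 4 = 7.
New length even (10). New median = avg of two middle elements.
x = 19: 8 elements are < x, 1 elements are > x.
New sorted list: [-9, -7, 1, 5, 7, 8, 9, 11, 19, 28]
New median = 15/2

Answer: 15/2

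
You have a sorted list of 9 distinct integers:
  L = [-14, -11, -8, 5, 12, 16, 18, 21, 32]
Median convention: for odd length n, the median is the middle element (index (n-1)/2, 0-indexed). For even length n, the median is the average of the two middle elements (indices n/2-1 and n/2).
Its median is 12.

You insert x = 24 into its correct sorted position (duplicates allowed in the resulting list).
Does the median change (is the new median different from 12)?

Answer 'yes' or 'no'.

Answer: yes

Derivation:
Old median = 12
Insert x = 24
New median = 14
Changed? yes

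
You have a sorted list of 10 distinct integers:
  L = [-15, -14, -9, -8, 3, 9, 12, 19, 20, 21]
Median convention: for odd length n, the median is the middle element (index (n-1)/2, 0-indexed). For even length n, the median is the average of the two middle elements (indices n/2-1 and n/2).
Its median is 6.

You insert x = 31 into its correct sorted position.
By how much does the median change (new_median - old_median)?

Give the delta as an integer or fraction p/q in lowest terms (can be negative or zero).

Old median = 6
After inserting x = 31: new sorted = [-15, -14, -9, -8, 3, 9, 12, 19, 20, 21, 31]
New median = 9
Delta = 9 - 6 = 3

Answer: 3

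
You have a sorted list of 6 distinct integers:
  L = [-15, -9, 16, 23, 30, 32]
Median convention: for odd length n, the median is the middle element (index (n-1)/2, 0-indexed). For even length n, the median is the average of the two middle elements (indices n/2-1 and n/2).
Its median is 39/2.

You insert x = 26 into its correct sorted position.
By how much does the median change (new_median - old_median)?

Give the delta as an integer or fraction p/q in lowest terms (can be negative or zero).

Old median = 39/2
After inserting x = 26: new sorted = [-15, -9, 16, 23, 26, 30, 32]
New median = 23
Delta = 23 - 39/2 = 7/2

Answer: 7/2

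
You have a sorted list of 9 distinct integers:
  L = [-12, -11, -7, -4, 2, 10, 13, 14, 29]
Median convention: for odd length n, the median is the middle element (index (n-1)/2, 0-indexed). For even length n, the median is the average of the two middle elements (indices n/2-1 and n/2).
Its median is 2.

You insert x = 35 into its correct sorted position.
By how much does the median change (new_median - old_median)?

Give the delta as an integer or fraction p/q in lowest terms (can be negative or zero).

Answer: 4

Derivation:
Old median = 2
After inserting x = 35: new sorted = [-12, -11, -7, -4, 2, 10, 13, 14, 29, 35]
New median = 6
Delta = 6 - 2 = 4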